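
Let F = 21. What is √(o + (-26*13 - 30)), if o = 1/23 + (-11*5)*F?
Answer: 6*I*√22379/23 ≈ 39.025*I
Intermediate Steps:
o = -26564/23 (o = 1/23 - 11*5*21 = 1/23 - 55*21 = 1/23 - 1155 = -26564/23 ≈ -1155.0)
√(o + (-26*13 - 30)) = √(-26564/23 + (-26*13 - 30)) = √(-26564/23 + (-338 - 30)) = √(-26564/23 - 368) = √(-35028/23) = 6*I*√22379/23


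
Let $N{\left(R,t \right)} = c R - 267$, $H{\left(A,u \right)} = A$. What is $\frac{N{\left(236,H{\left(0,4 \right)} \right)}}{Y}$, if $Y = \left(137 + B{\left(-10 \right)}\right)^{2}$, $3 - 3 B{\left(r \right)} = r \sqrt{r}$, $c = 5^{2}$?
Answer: $\frac{50697}{4 \left(207 + 5 i \sqrt{10}\right)^{2}} \approx 0.29066 - 0.044664 i$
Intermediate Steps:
$c = 25$
$B{\left(r \right)} = 1 - \frac{r^{\frac{3}{2}}}{3}$ ($B{\left(r \right)} = 1 - \frac{r \sqrt{r}}{3} = 1 - \frac{r^{\frac{3}{2}}}{3}$)
$N{\left(R,t \right)} = -267 + 25 R$ ($N{\left(R,t \right)} = 25 R - 267 = -267 + 25 R$)
$Y = \left(138 + \frac{10 i \sqrt{10}}{3}\right)^{2}$ ($Y = \left(137 + \left(1 - \frac{\left(-10\right)^{\frac{3}{2}}}{3}\right)\right)^{2} = \left(137 + \left(1 - \frac{\left(-10\right) i \sqrt{10}}{3}\right)\right)^{2} = \left(137 + \left(1 + \frac{10 i \sqrt{10}}{3}\right)\right)^{2} = \left(138 + \frac{10 i \sqrt{10}}{3}\right)^{2} \approx 18933.0 + 2909.3 i$)
$\frac{N{\left(236,H{\left(0,4 \right)} \right)}}{Y} = \frac{-267 + 25 \cdot 236}{\frac{170396}{9} + 920 i \sqrt{10}} = \frac{-267 + 5900}{\frac{170396}{9} + 920 i \sqrt{10}} = \frac{5633}{\frac{170396}{9} + 920 i \sqrt{10}}$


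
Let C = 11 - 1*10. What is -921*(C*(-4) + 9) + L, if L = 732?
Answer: -3873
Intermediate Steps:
C = 1 (C = 11 - 10 = 1)
-921*(C*(-4) + 9) + L = -921*(1*(-4) + 9) + 732 = -921*(-4 + 9) + 732 = -921*5 + 732 = -4605 + 732 = -3873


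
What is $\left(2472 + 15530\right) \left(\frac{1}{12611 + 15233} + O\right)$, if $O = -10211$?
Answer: $- \frac{2559120062083}{13922} \approx -1.8382 \cdot 10^{8}$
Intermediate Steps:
$\left(2472 + 15530\right) \left(\frac{1}{12611 + 15233} + O\right) = \left(2472 + 15530\right) \left(\frac{1}{12611 + 15233} - 10211\right) = 18002 \left(\frac{1}{27844} - 10211\right) = 18002 \left(- \frac{284315083}{27844}\right) = - \frac{2559120062083}{13922}$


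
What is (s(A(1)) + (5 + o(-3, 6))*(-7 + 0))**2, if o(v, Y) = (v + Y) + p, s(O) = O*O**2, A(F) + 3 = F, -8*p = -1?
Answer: 269361/64 ≈ 4208.8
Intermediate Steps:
p = 1/8 (p = -1/8*(-1) = 1/8 ≈ 0.12500)
A(F) = -3 + F
s(O) = O**3
o(v, Y) = 1/8 + Y + v (o(v, Y) = (v + Y) + 1/8 = (Y + v) + 1/8 = 1/8 + Y + v)
(s(A(1)) + (5 + o(-3, 6))*(-7 + 0))**2 = ((-3 + 1)**3 + (5 + (1/8 + 6 - 3))*(-7 + 0))**2 = ((-2)**3 + (5 + 25/8)*(-7))**2 = (-8 + (65/8)*(-7))**2 = (-8 - 455/8)**2 = (-519/8)**2 = 269361/64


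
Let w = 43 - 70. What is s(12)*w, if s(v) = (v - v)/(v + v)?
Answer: 0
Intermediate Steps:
s(v) = 0 (s(v) = 0/((2*v)) = 0*(1/(2*v)) = 0)
w = -27
s(12)*w = 0*(-27) = 0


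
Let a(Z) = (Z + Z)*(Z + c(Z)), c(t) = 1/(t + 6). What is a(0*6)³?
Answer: 0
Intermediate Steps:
c(t) = 1/(6 + t)
a(Z) = 2*Z*(Z + 1/(6 + Z)) (a(Z) = (Z + Z)*(Z + 1/(6 + Z)) = (2*Z)*(Z + 1/(6 + Z)) = 2*Z*(Z + 1/(6 + Z)))
a(0*6)³ = (2*(0*6)*(1 + (0*6)*(6 + 0*6))/(6 + 0*6))³ = (2*0*(1 + 0*(6 + 0))/(6 + 0))³ = (2*0*(1 + 0*6)/6)³ = (2*0*(⅙)*(1 + 0))³ = (2*0*(⅙)*1)³ = 0³ = 0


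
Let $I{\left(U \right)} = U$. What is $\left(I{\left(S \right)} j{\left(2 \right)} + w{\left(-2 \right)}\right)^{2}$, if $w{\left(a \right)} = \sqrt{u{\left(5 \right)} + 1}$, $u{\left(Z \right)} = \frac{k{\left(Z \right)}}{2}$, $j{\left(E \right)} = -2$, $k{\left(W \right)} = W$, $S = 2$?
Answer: $\frac{\left(8 - \sqrt{14}\right)^{2}}{4} \approx 4.5334$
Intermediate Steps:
$u{\left(Z \right)} = \frac{Z}{2}$
$w{\left(a \right)} = \frac{\sqrt{14}}{2}$ ($w{\left(a \right)} = \sqrt{\frac{1}{2} \cdot 5 + 1} = \sqrt{\frac{5}{2} + 1} = \sqrt{\frac{7}{2}} = \frac{\sqrt{14}}{2}$)
$\left(I{\left(S \right)} j{\left(2 \right)} + w{\left(-2 \right)}\right)^{2} = \left(2 \left(-2\right) + \frac{\sqrt{14}}{2}\right)^{2} = \left(-4 + \frac{\sqrt{14}}{2}\right)^{2}$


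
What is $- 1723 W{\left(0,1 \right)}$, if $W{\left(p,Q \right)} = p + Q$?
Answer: $-1723$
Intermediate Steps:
$W{\left(p,Q \right)} = Q + p$
$- 1723 W{\left(0,1 \right)} = - 1723 \left(1 + 0\right) = \left(-1723\right) 1 = -1723$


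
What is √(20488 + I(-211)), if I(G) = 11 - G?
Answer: √20710 ≈ 143.91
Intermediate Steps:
√(20488 + I(-211)) = √(20488 + (11 - 1*(-211))) = √(20488 + (11 + 211)) = √(20488 + 222) = √20710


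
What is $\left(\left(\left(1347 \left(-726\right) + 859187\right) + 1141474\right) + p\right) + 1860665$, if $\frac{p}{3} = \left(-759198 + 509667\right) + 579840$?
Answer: $3874331$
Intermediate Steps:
$p = 990927$ ($p = 3 \left(\left(-759198 + 509667\right) + 579840\right) = 3 \left(-249531 + 579840\right) = 3 \cdot 330309 = 990927$)
$\left(\left(\left(1347 \left(-726\right) + 859187\right) + 1141474\right) + p\right) + 1860665 = \left(\left(\left(1347 \left(-726\right) + 859187\right) + 1141474\right) + 990927\right) + 1860665 = \left(\left(\left(-977922 + 859187\right) + 1141474\right) + 990927\right) + 1860665 = \left(\left(-118735 + 1141474\right) + 990927\right) + 1860665 = \left(1022739 + 990927\right) + 1860665 = 2013666 + 1860665 = 3874331$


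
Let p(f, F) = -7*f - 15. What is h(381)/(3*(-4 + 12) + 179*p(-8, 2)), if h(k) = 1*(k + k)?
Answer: 762/7363 ≈ 0.10349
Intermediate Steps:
p(f, F) = -15 - 7*f
h(k) = 2*k (h(k) = 1*(2*k) = 2*k)
h(381)/(3*(-4 + 12) + 179*p(-8, 2)) = (2*381)/(3*(-4 + 12) + 179*(-15 - 7*(-8))) = 762/(3*8 + 179*(-15 + 56)) = 762/(24 + 179*41) = 762/(24 + 7339) = 762/7363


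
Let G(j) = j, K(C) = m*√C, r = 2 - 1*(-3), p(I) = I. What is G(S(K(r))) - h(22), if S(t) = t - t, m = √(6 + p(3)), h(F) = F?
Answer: -22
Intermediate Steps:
m = 3 (m = √(6 + 3) = √9 = 3)
r = 5 (r = 2 + 3 = 5)
K(C) = 3*√C
S(t) = 0
G(S(K(r))) - h(22) = 0 - 1*22 = 0 - 22 = -22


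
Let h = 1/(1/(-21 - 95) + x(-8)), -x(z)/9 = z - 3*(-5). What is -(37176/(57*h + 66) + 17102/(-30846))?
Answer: -697776607925/1222997631 ≈ -570.55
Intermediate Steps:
x(z) = -135 - 9*z (x(z) = -9*(z - 3*(-5)) = -9*(z + 15) = -9*(15 + z) = -135 - 9*z)
h = -116/7309 (h = 1/(1/(-21 - 95) + (-135 - 9*(-8))) = 1/(1/(-116) + (-135 + 72)) = 1/(-1/116 - 63) = 1/(-7309/116) = -116/7309 ≈ -0.015871)
-(37176/(57*h + 66) + 17102/(-30846)) = -(37176/(57*(-116/7309) + 66) + 17102/(-30846)) = -(37176/(-6612/7309 + 66) + 17102*(-1/30846)) = -(37176/(475782/7309) - 8551/15423) = -(37176*(7309/475782) - 8551/15423) = -(45286564/79297 - 8551/15423) = -1*697776607925/1222997631 = -697776607925/1222997631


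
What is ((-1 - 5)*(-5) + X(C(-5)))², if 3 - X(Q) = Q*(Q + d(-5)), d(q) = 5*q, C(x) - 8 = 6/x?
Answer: 15358561/625 ≈ 24574.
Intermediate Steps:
C(x) = 8 + 6/x
X(Q) = 3 - Q*(-25 + Q) (X(Q) = 3 - Q*(Q + 5*(-5)) = 3 - Q*(Q - 25) = 3 - Q*(-25 + Q))
((-1 - 5)*(-5) + X(C(-5)))² = ((-1 - 5)*(-5) + (3 - (8 + 6/(-5))² + 25*(8 + 6/(-5))))² = (-6*(-5) + (3 - (8 + 6*(-⅕))² + 25*(8 + 6*(-⅕))))² = (30 + (3 - (8 - 6/5)² + 25*(8 - 6/5)))² = (30 + (3 - (34/5)² + 25*(34/5)))² = (30 + (3 - 1*1156/25 + 170))² = (30 + (3 - 1156/25 + 170))² = (30 + 3169/25)² = (3919/25)² = 15358561/625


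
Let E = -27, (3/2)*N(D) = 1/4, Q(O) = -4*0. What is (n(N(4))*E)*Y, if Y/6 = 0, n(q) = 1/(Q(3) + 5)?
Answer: 0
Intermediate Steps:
Q(O) = 0
N(D) = ⅙ (N(D) = (⅔)/4 = (⅔)*(¼) = ⅙)
n(q) = ⅕ (n(q) = 1/(0 + 5) = 1/5 = ⅕)
Y = 0 (Y = 6*0 = 0)
(n(N(4))*E)*Y = ((⅕)*(-27))*0 = -27/5*0 = 0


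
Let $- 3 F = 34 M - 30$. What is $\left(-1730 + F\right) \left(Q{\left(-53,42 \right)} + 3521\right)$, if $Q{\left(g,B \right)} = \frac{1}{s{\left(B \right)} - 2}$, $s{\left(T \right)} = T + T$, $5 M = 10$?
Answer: $- \frac{251573974}{41} \approx -6.136 \cdot 10^{6}$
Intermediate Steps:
$M = 2$ ($M = \frac{1}{5} \cdot 10 = 2$)
$s{\left(T \right)} = 2 T$
$F = - \frac{38}{3}$ ($F = - \frac{34 \cdot 2 - 30}{3} = - \frac{68 - 30}{3} = \left(- \frac{1}{3}\right) 38 = - \frac{38}{3} \approx -12.667$)
$Q{\left(g,B \right)} = \frac{1}{-2 + 2 B}$ ($Q{\left(g,B \right)} = \frac{1}{2 B - 2} = \frac{1}{-2 + 2 B}$)
$\left(-1730 + F\right) \left(Q{\left(-53,42 \right)} + 3521\right) = \left(-1730 - \frac{38}{3}\right) \left(\frac{1}{2 \left(-1 + 42\right)} + 3521\right) = - \frac{5228 \left(\frac{1}{2 \cdot 41} + 3521\right)}{3} = - \frac{5228 \left(\frac{1}{2} \cdot \frac{1}{41} + 3521\right)}{3} = - \frac{5228 \left(\frac{1}{82} + 3521\right)}{3} = \left(- \frac{5228}{3}\right) \frac{288723}{82} = - \frac{251573974}{41}$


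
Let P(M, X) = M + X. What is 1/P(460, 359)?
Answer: 1/819 ≈ 0.0012210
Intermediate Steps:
1/P(460, 359) = 1/(460 + 359) = 1/819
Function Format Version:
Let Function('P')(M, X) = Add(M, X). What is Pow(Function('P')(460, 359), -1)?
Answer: Rational(1, 819) ≈ 0.0012210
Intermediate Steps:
Pow(Function('P')(460, 359), -1) = Pow(Add(460, 359), -1) = Pow(819, -1) = Rational(1, 819)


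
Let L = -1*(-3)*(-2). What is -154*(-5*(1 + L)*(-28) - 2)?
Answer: 108108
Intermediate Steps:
L = -6 (L = 3*(-2) = -6)
-154*(-5*(1 + L)*(-28) - 2) = -154*(-5*(1 - 6)*(-28) - 2) = -154*(-5*(-5)*(-28) - 2) = -154*(25*(-28) - 2) = -154*(-700 - 2) = -154*(-702) = 108108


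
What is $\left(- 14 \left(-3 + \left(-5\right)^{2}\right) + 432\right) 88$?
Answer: $10912$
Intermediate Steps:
$\left(- 14 \left(-3 + \left(-5\right)^{2}\right) + 432\right) 88 = \left(- 14 \left(-3 + 25\right) + 432\right) 88 = \left(\left(-14\right) 22 + 432\right) 88 = \left(-308 + 432\right) 88 = 124 \cdot 88 = 10912$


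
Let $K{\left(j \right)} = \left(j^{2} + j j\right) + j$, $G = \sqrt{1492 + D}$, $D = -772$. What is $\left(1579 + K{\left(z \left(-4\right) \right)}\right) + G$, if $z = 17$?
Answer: $10759 + 12 \sqrt{5} \approx 10786.0$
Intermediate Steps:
$G = 12 \sqrt{5}$ ($G = \sqrt{1492 - 772} = \sqrt{720} = 12 \sqrt{5} \approx 26.833$)
$K{\left(j \right)} = j + 2 j^{2}$ ($K{\left(j \right)} = \left(j^{2} + j^{2}\right) + j = 2 j^{2} + j = j + 2 j^{2}$)
$\left(1579 + K{\left(z \left(-4\right) \right)}\right) + G = \left(1579 + 17 \left(-4\right) \left(1 + 2 \cdot 17 \left(-4\right)\right)\right) + 12 \sqrt{5} = \left(1579 - 68 \left(1 + 2 \left(-68\right)\right)\right) + 12 \sqrt{5} = \left(1579 - 68 \left(1 - 136\right)\right) + 12 \sqrt{5} = \left(1579 - -9180\right) + 12 \sqrt{5} = \left(1579 + 9180\right) + 12 \sqrt{5} = 10759 + 12 \sqrt{5}$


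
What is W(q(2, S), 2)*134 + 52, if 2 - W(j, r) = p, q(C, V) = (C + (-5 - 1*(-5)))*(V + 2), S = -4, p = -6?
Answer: 1124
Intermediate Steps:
q(C, V) = C*(2 + V) (q(C, V) = (C + (-5 + 5))*(2 + V) = (C + 0)*(2 + V) = C*(2 + V))
W(j, r) = 8 (W(j, r) = 2 - 1*(-6) = 2 + 6 = 8)
W(q(2, S), 2)*134 + 52 = 8*134 + 52 = 1072 + 52 = 1124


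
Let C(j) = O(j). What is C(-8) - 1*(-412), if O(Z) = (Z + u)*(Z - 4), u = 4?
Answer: 460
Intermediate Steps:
O(Z) = (-4 + Z)*(4 + Z) (O(Z) = (Z + 4)*(Z - 4) = (4 + Z)*(-4 + Z) = (-4 + Z)*(4 + Z))
C(j) = -16 + j²
C(-8) - 1*(-412) = (-16 + (-8)²) - 1*(-412) = (-16 + 64) + 412 = 48 + 412 = 460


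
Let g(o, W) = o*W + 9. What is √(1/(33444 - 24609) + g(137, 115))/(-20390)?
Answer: -√1230494103735/180145650 ≈ -0.0061577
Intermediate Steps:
g(o, W) = 9 + W*o (g(o, W) = W*o + 9 = 9 + W*o)
√(1/(33444 - 24609) + g(137, 115))/(-20390) = √(1/(33444 - 24609) + (9 + 115*137))/(-20390) = √(1/8835 + (9 + 15755))*(-1/20390) = √(1/8835 + 15764)*(-1/20390) = √(139274941/8835)*(-1/20390) = (√1230494103735/8835)*(-1/20390) = -√1230494103735/180145650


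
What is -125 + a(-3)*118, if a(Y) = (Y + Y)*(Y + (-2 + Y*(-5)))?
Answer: -7205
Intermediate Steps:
a(Y) = 2*Y*(-2 - 4*Y) (a(Y) = (2*Y)*(Y + (-2 - 5*Y)) = (2*Y)*(-2 - 4*Y) = 2*Y*(-2 - 4*Y))
-125 + a(-3)*118 = -125 - 4*(-3)*(1 + 2*(-3))*118 = -125 - 4*(-3)*(1 - 6)*118 = -125 - 4*(-3)*(-5)*118 = -125 - 60*118 = -125 - 7080 = -7205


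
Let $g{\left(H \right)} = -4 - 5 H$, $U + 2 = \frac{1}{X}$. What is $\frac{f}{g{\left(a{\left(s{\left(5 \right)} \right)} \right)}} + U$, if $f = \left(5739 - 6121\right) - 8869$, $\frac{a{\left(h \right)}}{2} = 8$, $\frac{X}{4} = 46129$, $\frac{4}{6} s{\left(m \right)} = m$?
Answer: $\frac{104747432}{968709} \approx 108.13$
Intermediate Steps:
$s{\left(m \right)} = \frac{3 m}{2}$
$X = 184516$ ($X = 4 \cdot 46129 = 184516$)
$a{\left(h \right)} = 16$ ($a{\left(h \right)} = 2 \cdot 8 = 16$)
$U = - \frac{369031}{184516}$ ($U = -2 + \frac{1}{184516} = - \frac{369031}{184516} \approx -2.0$)
$f = -9251$ ($f = \left(5739 - 6121\right) - 8869 = -382 - 8869 = -9251$)
$\frac{f}{g{\left(a{\left(s{\left(5 \right)} \right)} \right)}} + U = - \frac{9251}{-4 - 80} - \frac{369031}{184516} = - \frac{9251}{-84} - \frac{369031}{184516} = \left(-9251\right) \left(- \frac{1}{84}\right) - \frac{369031}{184516} = \frac{9251}{84} - \frac{369031}{184516} = \frac{104747432}{968709}$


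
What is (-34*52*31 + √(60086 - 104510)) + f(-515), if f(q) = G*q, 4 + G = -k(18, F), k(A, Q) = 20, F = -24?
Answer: -42448 + 6*I*√1234 ≈ -42448.0 + 210.77*I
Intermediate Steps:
G = -24 (G = -4 - 1*20 = -4 - 20 = -24)
f(q) = -24*q
(-34*52*31 + √(60086 - 104510)) + f(-515) = (-34*52*31 + √(60086 - 104510)) - 24*(-515) = (-1768*31 + √(-44424)) + 12360 = (-54808 + 6*I*√1234) + 12360 = -42448 + 6*I*√1234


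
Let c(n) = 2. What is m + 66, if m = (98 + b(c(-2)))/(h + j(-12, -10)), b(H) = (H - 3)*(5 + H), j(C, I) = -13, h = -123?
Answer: 8885/136 ≈ 65.331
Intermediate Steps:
b(H) = (-3 + H)*(5 + H)
m = -91/136 (m = (98 + (-15 + 2² + 2*2))/(-123 - 13) = (98 + (-15 + 4 + 4))/(-136) = (98 - 7)*(-1/136) = 91*(-1/136) = -91/136 ≈ -0.66912)
m + 66 = -91/136 + 66 = 8885/136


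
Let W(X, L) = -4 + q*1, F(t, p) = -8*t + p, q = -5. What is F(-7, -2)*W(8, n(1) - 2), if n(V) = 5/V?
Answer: -486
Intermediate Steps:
F(t, p) = p - 8*t
W(X, L) = -9 (W(X, L) = -4 - 5*1 = -4 - 5 = -9)
F(-7, -2)*W(8, n(1) - 2) = (-2 - 8*(-7))*(-9) = (-2 + 56)*(-9) = 54*(-9) = -486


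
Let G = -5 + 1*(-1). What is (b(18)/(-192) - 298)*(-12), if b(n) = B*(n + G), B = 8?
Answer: 3582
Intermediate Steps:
G = -6 (G = -5 - 1 = -6)
b(n) = -48 + 8*n (b(n) = 8*(n - 6) = 8*(-6 + n) = -48 + 8*n)
(b(18)/(-192) - 298)*(-12) = ((-48 + 8*18)/(-192) - 298)*(-12) = ((-48 + 144)*(-1/192) - 298)*(-12) = (96*(-1/192) - 298)*(-12) = (-1/2 - 298)*(-12) = -597/2*(-12) = 3582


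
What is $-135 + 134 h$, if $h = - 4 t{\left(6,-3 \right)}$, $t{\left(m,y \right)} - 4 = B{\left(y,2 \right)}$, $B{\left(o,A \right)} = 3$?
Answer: $-3887$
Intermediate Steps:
$t{\left(m,y \right)} = 7$ ($t{\left(m,y \right)} = 4 + 3 = 7$)
$h = -28$ ($h = \left(-4\right) 7 = -28$)
$-135 + 134 h = -135 + 134 \left(-28\right) = -135 - 3752 = -3887$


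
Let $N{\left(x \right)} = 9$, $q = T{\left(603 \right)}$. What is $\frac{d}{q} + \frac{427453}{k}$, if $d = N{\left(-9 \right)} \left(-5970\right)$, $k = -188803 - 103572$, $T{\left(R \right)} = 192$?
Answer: $- \frac{2631896621}{9356000} \approx -281.31$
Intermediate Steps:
$q = 192$
$k = -292375$
$d = -53730$ ($d = 9 \left(-5970\right) = -53730$)
$\frac{d}{q} + \frac{427453}{k} = - \frac{53730}{192} + \frac{427453}{-292375} = \left(-53730\right) \frac{1}{192} + 427453 \left(- \frac{1}{292375}\right) = - \frac{8955}{32} - \frac{427453}{292375} = - \frac{2631896621}{9356000}$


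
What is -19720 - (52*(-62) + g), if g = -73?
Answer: -16423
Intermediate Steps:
-19720 - (52*(-62) + g) = -19720 - (52*(-62) - 73) = -19720 - (-3224 - 73) = -19720 - 1*(-3297) = -19720 + 3297 = -16423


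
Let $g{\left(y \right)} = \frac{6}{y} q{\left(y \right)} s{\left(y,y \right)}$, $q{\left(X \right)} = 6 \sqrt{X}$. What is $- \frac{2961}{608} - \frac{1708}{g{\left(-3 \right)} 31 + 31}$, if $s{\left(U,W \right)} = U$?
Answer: $\frac{7 \left(- 472068 \sqrt{3} + 161465 i\right)}{18848 \left(- i + 36 \sqrt{3}\right)} \approx -4.8842 + 0.88339 i$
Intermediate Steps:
$g{\left(y \right)} = 36 \sqrt{y}$ ($g{\left(y \right)} = \frac{6}{y} 6 \sqrt{y} y = \frac{36}{\sqrt{y}} y = 36 \sqrt{y}$)
$- \frac{2961}{608} - \frac{1708}{g{\left(-3 \right)} 31 + 31} = - \frac{2961}{608} - \frac{1708}{36 \sqrt{-3} \cdot 31 + 31} = \left(-2961\right) \frac{1}{608} - \frac{1708}{36 i \sqrt{3} \cdot 31 + 31} = - \frac{2961}{608} - \frac{1708}{36 i \sqrt{3} \cdot 31 + 31} = - \frac{2961}{608} - \frac{1708}{1116 i \sqrt{3} + 31} = - \frac{2961}{608} - \frac{1708}{31 + 1116 i \sqrt{3}}$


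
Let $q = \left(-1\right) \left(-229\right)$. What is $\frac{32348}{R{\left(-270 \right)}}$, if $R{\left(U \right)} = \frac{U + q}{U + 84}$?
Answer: $\frac{6016728}{41} \approx 1.4675 \cdot 10^{5}$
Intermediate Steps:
$q = 229$
$R{\left(U \right)} = \frac{229 + U}{84 + U}$ ($R{\left(U \right)} = \frac{U + 229}{U + 84} = \frac{229 + U}{84 + U}$)
$\frac{32348}{R{\left(-270 \right)}} = \frac{32348}{\frac{1}{84 - 270} \left(229 - 270\right)} = \frac{32348}{\frac{1}{-186} \left(-41\right)} = \frac{32348}{\left(- \frac{1}{186}\right) \left(-41\right)} = \frac{32348}{\frac{41}{186}} = 32348 \cdot \frac{186}{41} = \frac{6016728}{41}$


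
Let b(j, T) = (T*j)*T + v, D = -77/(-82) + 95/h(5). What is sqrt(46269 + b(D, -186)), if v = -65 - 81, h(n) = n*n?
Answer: sqrt(8828371945)/205 ≈ 458.34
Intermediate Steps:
h(n) = n**2
v = -146
D = 1943/410 (D = -77/(-82) + 95/(5**2) = -77*(-1/82) + 95/25 = 77/82 + 95*(1/25) = 77/82 + 19/5 = 1943/410 ≈ 4.7390)
b(j, T) = -146 + j*T**2 (b(j, T) = (T*j)*T - 146 = j*T**2 - 146 = -146 + j*T**2)
sqrt(46269 + b(D, -186)) = sqrt(46269 + (-146 + (1943/410)*(-186)**2)) = sqrt(46269 + (-146 + (1943/410)*34596)) = sqrt(46269 + (-146 + 33610014/205)) = sqrt(46269 + 33580084/205) = sqrt(43065229/205) = sqrt(8828371945)/205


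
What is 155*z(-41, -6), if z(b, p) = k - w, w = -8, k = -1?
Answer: 1085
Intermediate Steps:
z(b, p) = 7 (z(b, p) = -1 - 1*(-8) = -1 + 8 = 7)
155*z(-41, -6) = 155*7 = 1085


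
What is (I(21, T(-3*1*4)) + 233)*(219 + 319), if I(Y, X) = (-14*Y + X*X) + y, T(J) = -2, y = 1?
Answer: -30128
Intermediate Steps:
I(Y, X) = 1 + X² - 14*Y (I(Y, X) = (-14*Y + X*X) + 1 = (-14*Y + X²) + 1 = (X² - 14*Y) + 1 = 1 + X² - 14*Y)
(I(21, T(-3*1*4)) + 233)*(219 + 319) = ((1 + (-2)² - 14*21) + 233)*(219 + 319) = ((1 + 4 - 294) + 233)*538 = (-289 + 233)*538 = -56*538 = -30128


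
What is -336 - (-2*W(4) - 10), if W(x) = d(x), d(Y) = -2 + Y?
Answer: -322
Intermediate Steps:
W(x) = -2 + x
-336 - (-2*W(4) - 10) = -336 - (-2*(-2 + 4) - 10) = -336 - (-2*2 - 10) = -336 - (-4 - 10) = -336 - 1*(-14) = -336 + 14 = -322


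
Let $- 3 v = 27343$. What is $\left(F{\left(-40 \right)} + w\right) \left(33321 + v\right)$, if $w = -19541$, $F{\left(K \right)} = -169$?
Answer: $-477113400$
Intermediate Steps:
$v = - \frac{27343}{3}$ ($v = \left(- \frac{1}{3}\right) 27343 = - \frac{27343}{3} \approx -9114.3$)
$\left(F{\left(-40 \right)} + w\right) \left(33321 + v\right) = \left(-169 - 19541\right) \left(33321 - \frac{27343}{3}\right) = \left(-19710\right) \frac{72620}{3} = -477113400$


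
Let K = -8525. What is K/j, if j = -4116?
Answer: 8525/4116 ≈ 2.0712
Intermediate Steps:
K/j = -8525/(-4116) = -8525*(-1/4116) = 8525/4116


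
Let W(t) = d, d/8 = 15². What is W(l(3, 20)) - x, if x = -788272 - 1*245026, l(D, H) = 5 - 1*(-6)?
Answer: 1035098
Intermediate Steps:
d = 1800 (d = 8*15² = 8*225 = 1800)
l(D, H) = 11 (l(D, H) = 5 + 6 = 11)
W(t) = 1800
x = -1033298 (x = -788272 - 245026 = -1033298)
W(l(3, 20)) - x = 1800 - 1*(-1033298) = 1800 + 1033298 = 1035098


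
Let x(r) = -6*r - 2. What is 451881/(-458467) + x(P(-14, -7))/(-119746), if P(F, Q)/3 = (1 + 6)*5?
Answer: -727313393/741886343 ≈ -0.98036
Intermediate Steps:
P(F, Q) = 105 (P(F, Q) = 3*((1 + 6)*5) = 3*(7*5) = 3*35 = 105)
x(r) = -2 - 6*r
451881/(-458467) + x(P(-14, -7))/(-119746) = 451881/(-458467) + (-2 - 6*105)/(-119746) = 451881*(-1/458467) + (-2 - 630)*(-1/119746) = -12213/12391 - 632*(-1/119746) = -12213/12391 + 316/59873 = -727313393/741886343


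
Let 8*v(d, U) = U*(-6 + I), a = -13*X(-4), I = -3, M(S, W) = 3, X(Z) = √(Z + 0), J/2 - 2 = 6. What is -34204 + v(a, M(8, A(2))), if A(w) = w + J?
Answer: -273659/8 ≈ -34207.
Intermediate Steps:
J = 16 (J = 4 + 2*6 = 4 + 12 = 16)
X(Z) = √Z
A(w) = 16 + w (A(w) = w + 16 = 16 + w)
a = -26*I ≈ -26.0*I
v(d, U) = -9*U/8 (v(d, U) = (U*(-6 - 3))/8 = (U*(-9))/8 = (-9*U)/8 = -9*U/8)
-34204 + v(a, M(8, A(2))) = -34204 - 9/8*3 = -34204 - 27/8 = -273659/8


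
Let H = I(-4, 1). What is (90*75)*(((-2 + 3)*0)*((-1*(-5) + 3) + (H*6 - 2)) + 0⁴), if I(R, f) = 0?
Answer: 0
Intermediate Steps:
H = 0
(90*75)*(((-2 + 3)*0)*((-1*(-5) + 3) + (H*6 - 2)) + 0⁴) = (90*75)*(((-2 + 3)*0)*((-1*(-5) + 3) + (0*6 - 2)) + 0⁴) = 6750*((1*0)*((5 + 3) + (0 - 2)) + 0) = 6750*(0*(8 - 2) + 0) = 6750*(0*6 + 0) = 6750*(0 + 0) = 6750*0 = 0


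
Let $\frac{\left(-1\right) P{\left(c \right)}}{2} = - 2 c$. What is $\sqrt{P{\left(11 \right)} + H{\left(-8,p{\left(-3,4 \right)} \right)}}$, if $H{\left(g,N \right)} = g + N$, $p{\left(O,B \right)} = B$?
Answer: $2 \sqrt{10} \approx 6.3246$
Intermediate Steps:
$P{\left(c \right)} = 4 c$ ($P{\left(c \right)} = - 2 \left(- 2 c\right) = 4 c$)
$H{\left(g,N \right)} = N + g$
$\sqrt{P{\left(11 \right)} + H{\left(-8,p{\left(-3,4 \right)} \right)}} = \sqrt{4 \cdot 11 + \left(4 - 8\right)} = \sqrt{44 - 4} = \sqrt{40} = 2 \sqrt{10}$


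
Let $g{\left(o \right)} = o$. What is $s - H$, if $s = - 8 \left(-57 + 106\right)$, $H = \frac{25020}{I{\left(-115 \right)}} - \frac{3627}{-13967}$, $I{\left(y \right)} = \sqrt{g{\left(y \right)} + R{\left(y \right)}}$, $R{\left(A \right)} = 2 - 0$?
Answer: $- \frac{5478691}{13967} + \frac{25020 i \sqrt{113}}{113} \approx -392.26 + 2353.7 i$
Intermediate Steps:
$R{\left(A \right)} = 2$ ($R{\left(A \right)} = 2 + 0 = 2$)
$I{\left(y \right)} = \sqrt{2 + y}$ ($I{\left(y \right)} = \sqrt{y + 2} = \sqrt{2 + y}$)
$H = \frac{3627}{13967} - \frac{25020 i \sqrt{113}}{113}$ ($H = \frac{25020}{\sqrt{2 - 115}} - \frac{3627}{-13967} = \frac{25020}{\sqrt{-113}} - - \frac{3627}{13967} = \frac{25020}{i \sqrt{113}} + \frac{3627}{13967} = 25020 \left(- \frac{i \sqrt{113}}{113}\right) + \frac{3627}{13967} = - \frac{25020 i \sqrt{113}}{113} + \frac{3627}{13967} = \frac{3627}{13967} - \frac{25020 i \sqrt{113}}{113} \approx 0.25968 - 2353.7 i$)
$s = -392$ ($s = \left(-8\right) 49 = -392$)
$s - H = -392 - \left(\frac{3627}{13967} - \frac{25020 i \sqrt{113}}{113}\right) = - \frac{5478691}{13967} + \frac{25020 i \sqrt{113}}{113}$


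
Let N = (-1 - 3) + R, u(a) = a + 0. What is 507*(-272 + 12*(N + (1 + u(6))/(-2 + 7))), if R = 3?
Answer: -677352/5 ≈ -1.3547e+5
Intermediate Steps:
u(a) = a
N = -1 (N = (-1 - 3) + 3 = -4 + 3 = -1)
507*(-272 + 12*(N + (1 + u(6))/(-2 + 7))) = 507*(-272 + 12*(-1 + (1 + 6)/(-2 + 7))) = 507*(-272 + 12*(-1 + 7/5)) = 507*(-272 + 12*(⅖)) = 507*(-272 + 24/5) = 507*(-1336/5) = -677352/5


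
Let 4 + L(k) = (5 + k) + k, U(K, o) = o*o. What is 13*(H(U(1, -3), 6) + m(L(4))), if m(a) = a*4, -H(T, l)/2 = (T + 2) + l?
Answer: 26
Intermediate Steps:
U(K, o) = o²
H(T, l) = -4 - 2*T - 2*l (H(T, l) = -2*((T + 2) + l) = -2*((2 + T) + l) = -2*(2 + T + l) = -4 - 2*T - 2*l)
L(k) = 1 + 2*k (L(k) = -4 + ((5 + k) + k) = -4 + (5 + 2*k) = 1 + 2*k)
m(a) = 4*a
13*(H(U(1, -3), 6) + m(L(4))) = 13*((-4 - 2*(-3)² - 2*6) + 4*(1 + 2*4)) = 13*((-4 - 2*9 - 12) + 4*(1 + 8)) = 13*((-4 - 18 - 12) + 4*9) = 13*(-34 + 36) = 13*2 = 26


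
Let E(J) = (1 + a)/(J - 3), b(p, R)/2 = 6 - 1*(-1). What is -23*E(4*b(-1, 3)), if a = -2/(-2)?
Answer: -46/53 ≈ -0.86792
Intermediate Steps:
b(p, R) = 14 (b(p, R) = 2*(6 - 1*(-1)) = 2*(6 + 1) = 2*7 = 14)
a = 1 (a = -2*(-1/2) = 1)
E(J) = 2/(-3 + J) (E(J) = (1 + 1)/(J - 3) = 2/(-3 + J))
-23*E(4*b(-1, 3)) = -46/(-3 + 4*14) = -46/(-3 + 56) = -46/53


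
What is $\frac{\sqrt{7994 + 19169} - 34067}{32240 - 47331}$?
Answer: $\frac{34067}{15091} - \frac{\sqrt{27163}}{15091} \approx 2.2465$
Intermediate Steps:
$\frac{\sqrt{7994 + 19169} - 34067}{32240 - 47331} = \frac{\sqrt{27163} - 34067}{-15091} = \left(-34067 + \sqrt{27163}\right) \left(- \frac{1}{15091}\right) = \frac{34067}{15091} - \frac{\sqrt{27163}}{15091}$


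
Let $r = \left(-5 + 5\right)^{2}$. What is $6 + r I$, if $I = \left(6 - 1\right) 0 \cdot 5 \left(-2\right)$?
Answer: $6$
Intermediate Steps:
$I = 0$ ($I = 5 \cdot 0 \left(-2\right) = 5 \cdot 0 = 0$)
$r = 0$ ($r = 0^{2} = 0$)
$6 + r I = 6 + 0 \cdot 0 = 6 + 0 = 6$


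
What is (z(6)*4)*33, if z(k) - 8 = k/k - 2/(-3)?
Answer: 1276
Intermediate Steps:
z(k) = 29/3 (z(k) = 8 + (k/k - 2/(-3)) = 8 + (1 - 2*(-⅓)) = 8 + (1 + ⅔) = 8 + 5/3 = 29/3)
(z(6)*4)*33 = ((29/3)*4)*33 = (116/3)*33 = 1276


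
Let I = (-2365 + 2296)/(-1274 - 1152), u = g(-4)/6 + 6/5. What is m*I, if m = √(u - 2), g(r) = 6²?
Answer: 69*√130/12130 ≈ 0.064857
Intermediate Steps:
g(r) = 36
u = 36/5 (u = 36/6 + 6/5 = 36*(⅙) + 6*(⅕) = 6 + 6/5 = 36/5 ≈ 7.2000)
I = 69/2426 (I = -69/(-2426) = -69*(-1/2426) = 69/2426 ≈ 0.028442)
m = √130/5 (m = √(36/5 - 2) = √(26/5) = √130/5 ≈ 2.2803)
m*I = (√130/5)*(69/2426) = 69*√130/12130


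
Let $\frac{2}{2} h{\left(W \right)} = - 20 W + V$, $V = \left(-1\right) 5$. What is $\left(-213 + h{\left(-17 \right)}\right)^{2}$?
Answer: $14884$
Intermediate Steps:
$V = -5$
$h{\left(W \right)} = -5 - 20 W$ ($h{\left(W \right)} = - 20 W - 5 = -5 - 20 W$)
$\left(-213 + h{\left(-17 \right)}\right)^{2} = \left(-213 - -335\right)^{2} = \left(-213 + \left(-5 + 340\right)\right)^{2} = \left(-213 + 335\right)^{2} = 122^{2} = 14884$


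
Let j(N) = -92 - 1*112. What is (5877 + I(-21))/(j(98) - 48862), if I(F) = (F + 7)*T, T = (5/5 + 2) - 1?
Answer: -5849/49066 ≈ -0.11921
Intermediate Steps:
T = 2 (T = (5*(⅕) + 2) - 1 = (1 + 2) - 1 = 3 - 1 = 2)
j(N) = -204 (j(N) = -92 - 112 = -204)
I(F) = 14 + 2*F (I(F) = (F + 7)*2 = (7 + F)*2 = 14 + 2*F)
(5877 + I(-21))/(j(98) - 48862) = (5877 + (14 + 2*(-21)))/(-204 - 48862) = (5877 + (14 - 42))/(-49066) = (5877 - 28)*(-1/49066) = 5849*(-1/49066) = -5849/49066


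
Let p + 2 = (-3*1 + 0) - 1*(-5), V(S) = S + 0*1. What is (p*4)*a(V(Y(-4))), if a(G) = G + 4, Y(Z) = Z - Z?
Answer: 0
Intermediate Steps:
Y(Z) = 0
V(S) = S (V(S) = S + 0 = S)
p = 0 (p = -2 + ((-3*1 + 0) - 1*(-5)) = -2 + ((-3 + 0) + 5) = -2 + (-3 + 5) = -2 + 2 = 0)
a(G) = 4 + G
(p*4)*a(V(Y(-4))) = (0*4)*(4 + 0) = 0*4 = 0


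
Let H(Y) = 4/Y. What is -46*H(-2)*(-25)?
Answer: -2300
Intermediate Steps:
-46*H(-2)*(-25) = -184/(-2)*(-25) = -184*(-1)/2*(-25) = -46*(-2)*(-25) = 92*(-25) = -2300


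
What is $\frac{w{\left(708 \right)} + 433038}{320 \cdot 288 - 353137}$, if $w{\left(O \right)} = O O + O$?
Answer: $- \frac{935010}{260977} \approx -3.5827$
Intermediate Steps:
$w{\left(O \right)} = O + O^{2}$ ($w{\left(O \right)} = O^{2} + O = O + O^{2}$)
$\frac{w{\left(708 \right)} + 433038}{320 \cdot 288 - 353137} = \frac{708 \left(1 + 708\right) + 433038}{320 \cdot 288 - 353137} = \frac{708 \cdot 709 + 433038}{92160 - 353137} = \frac{501972 + 433038}{92160 - 353137} = \frac{935010}{-260977} = 935010 \left(- \frac{1}{260977}\right) = - \frac{935010}{260977}$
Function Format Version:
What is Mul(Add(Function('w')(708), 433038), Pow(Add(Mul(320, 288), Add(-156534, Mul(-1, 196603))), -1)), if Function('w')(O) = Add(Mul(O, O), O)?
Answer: Rational(-935010, 260977) ≈ -3.5827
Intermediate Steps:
Function('w')(O) = Add(O, Pow(O, 2)) (Function('w')(O) = Add(Pow(O, 2), O) = Add(O, Pow(O, 2)))
Mul(Add(Function('w')(708), 433038), Pow(Add(Mul(320, 288), Add(-156534, Mul(-1, 196603))), -1)) = Mul(Add(Mul(708, Add(1, 708)), 433038), Pow(Add(Mul(320, 288), Add(-156534, Mul(-1, 196603))), -1)) = Mul(Add(Mul(708, 709), 433038), Pow(Add(92160, Add(-156534, -196603)), -1)) = Mul(Add(501972, 433038), Pow(Add(92160, -353137), -1)) = Mul(935010, Pow(-260977, -1)) = Mul(935010, Rational(-1, 260977)) = Rational(-935010, 260977)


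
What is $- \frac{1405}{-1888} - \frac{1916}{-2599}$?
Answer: $\frac{7269003}{4906912} \approx 1.4814$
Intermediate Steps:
$- \frac{1405}{-1888} - \frac{1916}{-2599} = \left(-1405\right) \left(- \frac{1}{1888}\right) - - \frac{1916}{2599} = \frac{1405}{1888} + \frac{1916}{2599} = \frac{7269003}{4906912}$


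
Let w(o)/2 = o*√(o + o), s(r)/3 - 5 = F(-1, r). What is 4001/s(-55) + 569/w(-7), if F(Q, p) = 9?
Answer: 4001/42 + 569*I*√14/196 ≈ 95.262 + 10.862*I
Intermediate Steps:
s(r) = 42 (s(r) = 15 + 3*9 = 15 + 27 = 42)
w(o) = 2*√2*o^(3/2) (w(o) = 2*(o*√(o + o)) = 2*(o*√(2*o)) = 2*(o*(√2*√o)) = 2*(√2*o^(3/2)) = 2*√2*o^(3/2))
4001/s(-55) + 569/w(-7) = 4001/42 + 569/((2*√2*(-7)^(3/2))) = 4001*(1/42) + 569/((2*√2*(-7*I*√7))) = 4001/42 + 569/((-14*I*√14)) = 4001/42 + 569*(I*√14/196) = 4001/42 + 569*I*√14/196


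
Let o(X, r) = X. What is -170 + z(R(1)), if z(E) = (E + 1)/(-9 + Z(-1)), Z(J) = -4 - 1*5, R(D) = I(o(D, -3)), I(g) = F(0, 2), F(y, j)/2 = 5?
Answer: -3071/18 ≈ -170.61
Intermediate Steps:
F(y, j) = 10 (F(y, j) = 2*5 = 10)
I(g) = 10
R(D) = 10
Z(J) = -9 (Z(J) = -4 - 5 = -9)
z(E) = -1/18 - E/18 (z(E) = (E + 1)/(-9 - 9) = (1 + E)/(-18) = (1 + E)*(-1/18) = -1/18 - E/18)
-170 + z(R(1)) = -170 + (-1/18 - 1/18*10) = -170 + (-1/18 - 5/9) = -170 - 11/18 = -3071/18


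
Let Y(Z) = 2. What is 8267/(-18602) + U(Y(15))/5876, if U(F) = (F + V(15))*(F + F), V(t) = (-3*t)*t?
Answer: -24663369/27326338 ≈ -0.90255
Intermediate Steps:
V(t) = -3*t²
U(F) = 2*F*(-675 + F) (U(F) = (F - 3*15²)*(F + F) = (F - 3*225)*(2*F) = (F - 675)*(2*F) = (-675 + F)*(2*F) = 2*F*(-675 + F))
8267/(-18602) + U(Y(15))/5876 = 8267/(-18602) + (2*2*(-675 + 2))/5876 = 8267*(-1/18602) + (2*2*(-673))*(1/5876) = -8267/18602 - 2692*1/5876 = -8267/18602 - 673/1469 = -24663369/27326338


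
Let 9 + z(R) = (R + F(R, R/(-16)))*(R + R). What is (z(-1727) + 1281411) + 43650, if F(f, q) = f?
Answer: 13255168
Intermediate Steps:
z(R) = -9 + 4*R² (z(R) = -9 + (R + R)*(R + R) = -9 + (2*R)*(2*R) = -9 + 4*R²)
(z(-1727) + 1281411) + 43650 = ((-9 + 4*(-1727)²) + 1281411) + 43650 = ((-9 + 4*2982529) + 1281411) + 43650 = ((-9 + 11930116) + 1281411) + 43650 = (11930107 + 1281411) + 43650 = 13211518 + 43650 = 13255168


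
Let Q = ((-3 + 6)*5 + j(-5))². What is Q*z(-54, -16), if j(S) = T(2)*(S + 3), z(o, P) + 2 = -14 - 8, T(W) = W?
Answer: -2904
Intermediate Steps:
z(o, P) = -24 (z(o, P) = -2 + (-14 - 8) = -2 - 22 = -24)
j(S) = 6 + 2*S (j(S) = 2*(S + 3) = 2*(3 + S) = 6 + 2*S)
Q = 121 (Q = ((-3 + 6)*5 + (6 + 2*(-5)))² = (3*5 + (6 - 10))² = (15 - 4)² = 11² = 121)
Q*z(-54, -16) = 121*(-24) = -2904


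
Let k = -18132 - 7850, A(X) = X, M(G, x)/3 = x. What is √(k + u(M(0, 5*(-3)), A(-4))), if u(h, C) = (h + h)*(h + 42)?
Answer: 4*I*√1607 ≈ 160.35*I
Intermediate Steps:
M(G, x) = 3*x
u(h, C) = 2*h*(42 + h) (u(h, C) = (2*h)*(42 + h) = 2*h*(42 + h))
k = -25982
√(k + u(M(0, 5*(-3)), A(-4))) = √(-25982 + 2*(3*(5*(-3)))*(42 + 3*(5*(-3)))) = √(-25982 + 2*(3*(-15))*(42 + 3*(-15))) = √(-25982 + 2*(-45)*(42 - 45)) = √(-25982 + 2*(-45)*(-3)) = √(-25982 + 270) = √(-25712) = 4*I*√1607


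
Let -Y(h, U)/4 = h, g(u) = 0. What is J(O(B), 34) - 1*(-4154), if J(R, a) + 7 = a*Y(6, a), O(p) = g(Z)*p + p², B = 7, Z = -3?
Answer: 3331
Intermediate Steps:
Y(h, U) = -4*h
O(p) = p² (O(p) = 0*p + p² = 0 + p² = p²)
J(R, a) = -7 - 24*a (J(R, a) = -7 + a*(-4*6) = -7 + a*(-24) = -7 - 24*a)
J(O(B), 34) - 1*(-4154) = (-7 - 24*34) - 1*(-4154) = (-7 - 816) + 4154 = -823 + 4154 = 3331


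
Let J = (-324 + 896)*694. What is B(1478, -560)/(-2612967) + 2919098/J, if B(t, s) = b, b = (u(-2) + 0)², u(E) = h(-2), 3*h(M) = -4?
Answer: 2640290551631/359053021404 ≈ 7.3535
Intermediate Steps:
h(M) = -4/3 (h(M) = (⅓)*(-4) = -4/3)
u(E) = -4/3
b = 16/9 (b = (-4/3 + 0)² = (-4/3)² = 16/9 ≈ 1.7778)
B(t, s) = 16/9
J = 396968 (J = 572*694 = 396968)
B(1478, -560)/(-2612967) + 2919098/J = (16/9)/(-2612967) + 2919098/396968 = (16/9)*(-1/2612967) + 2919098*(1/396968) = -16/23516703 + 112273/15268 = 2640290551631/359053021404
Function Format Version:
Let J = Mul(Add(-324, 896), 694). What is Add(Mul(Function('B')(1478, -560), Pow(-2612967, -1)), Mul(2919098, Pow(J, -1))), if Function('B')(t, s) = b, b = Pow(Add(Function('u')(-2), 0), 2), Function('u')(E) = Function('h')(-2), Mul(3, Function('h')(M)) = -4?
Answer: Rational(2640290551631, 359053021404) ≈ 7.3535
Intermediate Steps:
Function('h')(M) = Rational(-4, 3) (Function('h')(M) = Mul(Rational(1, 3), -4) = Rational(-4, 3))
Function('u')(E) = Rational(-4, 3)
b = Rational(16, 9) (b = Pow(Add(Rational(-4, 3), 0), 2) = Pow(Rational(-4, 3), 2) = Rational(16, 9) ≈ 1.7778)
Function('B')(t, s) = Rational(16, 9)
J = 396968 (J = Mul(572, 694) = 396968)
Add(Mul(Function('B')(1478, -560), Pow(-2612967, -1)), Mul(2919098, Pow(J, -1))) = Add(Mul(Rational(16, 9), Pow(-2612967, -1)), Mul(2919098, Pow(396968, -1))) = Add(Mul(Rational(16, 9), Rational(-1, 2612967)), Mul(2919098, Rational(1, 396968))) = Add(Rational(-16, 23516703), Rational(112273, 15268)) = Rational(2640290551631, 359053021404)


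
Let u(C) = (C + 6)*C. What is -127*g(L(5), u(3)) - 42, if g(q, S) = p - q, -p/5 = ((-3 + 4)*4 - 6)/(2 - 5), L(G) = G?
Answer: 3049/3 ≈ 1016.3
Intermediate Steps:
u(C) = C*(6 + C) (u(C) = (6 + C)*C = C*(6 + C))
p = -10/3 (p = -5*((-3 + 4)*4 - 6)/(2 - 5) = -5*(1*4 - 6)/(-3) = -5*(4 - 6)*(-1)/3 = -(-10)*(-1)/3 = -5*⅔ = -10/3 ≈ -3.3333)
g(q, S) = -10/3 - q
-127*g(L(5), u(3)) - 42 = -127*(-10/3 - 1*5) - 42 = -127*(-10/3 - 5) - 42 = -127*(-25/3) - 42 = 3175/3 - 42 = 3049/3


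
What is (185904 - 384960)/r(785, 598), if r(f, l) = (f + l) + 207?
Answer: -33176/265 ≈ -125.19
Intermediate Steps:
r(f, l) = 207 + f + l
(185904 - 384960)/r(785, 598) = (185904 - 384960)/(207 + 785 + 598) = -199056/1590 = -199056*1/1590 = -33176/265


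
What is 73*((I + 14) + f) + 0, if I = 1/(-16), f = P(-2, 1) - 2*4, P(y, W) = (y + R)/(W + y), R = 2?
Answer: 6935/16 ≈ 433.44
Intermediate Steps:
P(y, W) = (2 + y)/(W + y) (P(y, W) = (y + 2)/(W + y) = (2 + y)/(W + y))
f = -8 (f = (2 - 2)/(1 - 2) - 2*4 = 0/(-1) - 8 = -1*0 - 8 = 0 - 8 = -8)
I = -1/16 ≈ -0.062500
73*((I + 14) + f) + 0 = 73*((-1/16 + 14) - 8) + 0 = 73*(223/16 - 8) + 0 = 73*(95/16) + 0 = 6935/16 + 0 = 6935/16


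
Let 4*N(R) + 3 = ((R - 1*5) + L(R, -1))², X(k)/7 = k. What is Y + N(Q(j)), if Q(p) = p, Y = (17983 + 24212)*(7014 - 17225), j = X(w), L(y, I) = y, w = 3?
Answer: -861705607/2 ≈ -4.3085e+8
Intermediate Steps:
X(k) = 7*k
j = 21 (j = 7*3 = 21)
Y = -430853145 (Y = 42195*(-10211) = -430853145)
N(R) = -¾ + (-5 + 2*R)²/4 (N(R) = -¾ + ((R - 1*5) + R)²/4 = -¾ + ((R - 5) + R)²/4 = -¾ + ((-5 + R) + R)²/4 = -¾ + (-5 + 2*R)²/4)
Y + N(Q(j)) = -430853145 + (-¾ + (-5 + 2*21)²/4) = -430853145 + (-¾ + (-5 + 42)²/4) = -430853145 + (-¾ + (¼)*37²) = -430853145 + (-¾ + (¼)*1369) = -430853145 + (-¾ + 1369/4) = -430853145 + 683/2 = -861705607/2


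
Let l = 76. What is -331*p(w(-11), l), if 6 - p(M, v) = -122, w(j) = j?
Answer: -42368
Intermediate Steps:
p(M, v) = 128 (p(M, v) = 6 - 1*(-122) = 6 + 122 = 128)
-331*p(w(-11), l) = -331*128 = -42368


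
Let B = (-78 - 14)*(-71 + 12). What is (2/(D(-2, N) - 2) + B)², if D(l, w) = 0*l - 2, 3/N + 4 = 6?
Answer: 117831025/4 ≈ 2.9458e+7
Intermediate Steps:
N = 3/2 (N = 3/(-4 + 6) = 3/2 ≈ 1.5000)
D(l, w) = -2 (D(l, w) = 0 - 2 = -2)
B = 5428 (B = -92*(-59) = 5428)
(2/(D(-2, N) - 2) + B)² = (2/(-2 - 2) + 5428)² = (2/(-4) + 5428)² = (2*(-¼) + 5428)² = (-½ + 5428)² = (10855/2)² = 117831025/4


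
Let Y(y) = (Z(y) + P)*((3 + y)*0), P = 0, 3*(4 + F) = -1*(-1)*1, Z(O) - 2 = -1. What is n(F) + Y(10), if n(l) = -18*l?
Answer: 66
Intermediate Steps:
Z(O) = 1 (Z(O) = 2 - 1 = 1)
F = -11/3 (F = -4 + (-1*(-1)*1)/3 = -4 + (1*1)/3 = -4 + (⅓)*1 = -4 + ⅓ = -11/3 ≈ -3.6667)
Y(y) = 0 (Y(y) = (1 + 0)*((3 + y)*0) = 1*0 = 0)
n(F) + Y(10) = -18*(-11/3) + 0 = 66 + 0 = 66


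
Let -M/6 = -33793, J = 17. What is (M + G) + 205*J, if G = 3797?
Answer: 210040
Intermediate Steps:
M = 202758 (M = -6*(-33793) = 202758)
(M + G) + 205*J = (202758 + 3797) + 205*17 = 206555 + 3485 = 210040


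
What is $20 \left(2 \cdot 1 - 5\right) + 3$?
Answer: $-57$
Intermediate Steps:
$20 \left(2 \cdot 1 - 5\right) + 3 = 20 \left(2 - 5\right) + 3 = 20 \left(-3\right) + 3 = -60 + 3 = -57$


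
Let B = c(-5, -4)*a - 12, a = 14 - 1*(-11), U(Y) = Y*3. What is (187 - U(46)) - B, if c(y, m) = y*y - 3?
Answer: -489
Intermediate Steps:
c(y, m) = -3 + y² (c(y, m) = y² - 3 = -3 + y²)
U(Y) = 3*Y
a = 25 (a = 14 + 11 = 25)
B = 538 (B = (-3 + (-5)²)*25 - 12 = (-3 + 25)*25 - 12 = 22*25 - 12 = 550 - 12 = 538)
(187 - U(46)) - B = (187 - 3*46) - 1*538 = (187 - 1*138) - 538 = (187 - 138) - 538 = 49 - 538 = -489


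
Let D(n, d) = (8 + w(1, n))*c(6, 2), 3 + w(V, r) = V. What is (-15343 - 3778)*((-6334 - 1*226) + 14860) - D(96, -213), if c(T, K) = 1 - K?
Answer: -158704294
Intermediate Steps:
w(V, r) = -3 + V
D(n, d) = -6 (D(n, d) = (8 + (-3 + 1))*(1 - 1*2) = (8 - 2)*(1 - 2) = 6*(-1) = -6)
(-15343 - 3778)*((-6334 - 1*226) + 14860) - D(96, -213) = (-15343 - 3778)*((-6334 - 1*226) + 14860) - 1*(-6) = -19121*((-6334 - 226) + 14860) + 6 = -19121*(-6560 + 14860) + 6 = -19121*8300 + 6 = -158704300 + 6 = -158704294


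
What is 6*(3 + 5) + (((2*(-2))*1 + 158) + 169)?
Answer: 371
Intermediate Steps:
6*(3 + 5) + (((2*(-2))*1 + 158) + 169) = 6*8 + ((-4*1 + 158) + 169) = 48 + ((-4 + 158) + 169) = 48 + (154 + 169) = 48 + 323 = 371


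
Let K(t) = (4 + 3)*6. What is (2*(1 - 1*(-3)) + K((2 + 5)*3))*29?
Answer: 1450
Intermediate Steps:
K(t) = 42 (K(t) = 7*6 = 42)
(2*(1 - 1*(-3)) + K((2 + 5)*3))*29 = (2*(1 - 1*(-3)) + 42)*29 = (2*(1 + 3) + 42)*29 = (2*4 + 42)*29 = (8 + 42)*29 = 50*29 = 1450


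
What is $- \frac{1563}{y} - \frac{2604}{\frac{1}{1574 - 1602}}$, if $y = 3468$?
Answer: $\frac{84285751}{1156} \approx 72912.0$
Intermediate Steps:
$- \frac{1563}{y} - \frac{2604}{\frac{1}{1574 - 1602}} = - \frac{1563}{3468} - \frac{2604}{\frac{1}{1574 - 1602}} = \left(-1563\right) \frac{1}{3468} - \frac{2604}{\frac{1}{-28}} = - \frac{521}{1156} - \frac{2604}{- \frac{1}{28}} = - \frac{521}{1156} - -72912 = - \frac{521}{1156} + 72912 = \frac{84285751}{1156}$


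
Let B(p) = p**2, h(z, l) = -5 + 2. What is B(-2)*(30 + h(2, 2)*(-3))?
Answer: 156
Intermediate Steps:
h(z, l) = -3
B(-2)*(30 + h(2, 2)*(-3)) = (-2)**2*(30 - 3*(-3)) = 4*(30 + 9) = 4*39 = 156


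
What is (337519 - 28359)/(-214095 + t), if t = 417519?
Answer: 38645/25428 ≈ 1.5198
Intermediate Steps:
(337519 - 28359)/(-214095 + t) = (337519 - 28359)/(-214095 + 417519) = 309160/203424 = 309160*(1/203424) = 38645/25428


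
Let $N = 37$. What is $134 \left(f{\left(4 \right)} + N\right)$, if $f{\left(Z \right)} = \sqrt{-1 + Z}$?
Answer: $4958 + 134 \sqrt{3} \approx 5190.1$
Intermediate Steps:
$134 \left(f{\left(4 \right)} + N\right) = 134 \left(\sqrt{-1 + 4} + 37\right) = 134 \left(\sqrt{3} + 37\right) = 134 \left(37 + \sqrt{3}\right) = 4958 + 134 \sqrt{3}$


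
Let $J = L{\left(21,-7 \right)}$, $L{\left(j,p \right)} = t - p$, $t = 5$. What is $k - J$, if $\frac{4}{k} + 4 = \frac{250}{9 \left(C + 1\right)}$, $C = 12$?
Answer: $- \frac{1542}{109} \approx -14.147$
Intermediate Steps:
$L{\left(j,p \right)} = 5 - p$
$J = 12$ ($J = 5 - -7 = 5 + 7 = 12$)
$k = - \frac{234}{109}$ ($k = \frac{4}{-4 + \frac{250}{9 \left(12 + 1\right)}} = \frac{4}{-4 + \frac{250}{9 \cdot 13}} = \frac{4}{-4 + \frac{250}{117}} = \frac{4}{- \frac{218}{117}} = 4 \left(- \frac{117}{218}\right) = - \frac{234}{109} \approx -2.1468$)
$k - J = - \frac{234}{109} - 12 = - \frac{1542}{109}$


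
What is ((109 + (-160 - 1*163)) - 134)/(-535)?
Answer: 348/535 ≈ 0.65047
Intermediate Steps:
((109 + (-160 - 1*163)) - 134)/(-535) = ((109 + (-160 - 163)) - 134)*(-1/535) = ((109 - 323) - 134)*(-1/535) = (-214 - 134)*(-1/535) = -348*(-1/535) = 348/535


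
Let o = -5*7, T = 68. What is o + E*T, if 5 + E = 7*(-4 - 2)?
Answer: -3231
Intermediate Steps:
o = -35
E = -47 (E = -5 + 7*(-4 - 2) = -5 + 7*(-6) = -5 - 42 = -47)
o + E*T = -35 - 47*68 = -35 - 3196 = -3231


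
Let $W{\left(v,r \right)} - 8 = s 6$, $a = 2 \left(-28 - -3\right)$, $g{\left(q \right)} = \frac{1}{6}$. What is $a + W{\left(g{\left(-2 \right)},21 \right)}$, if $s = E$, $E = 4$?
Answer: $-18$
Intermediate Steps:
$s = 4$
$g{\left(q \right)} = \frac{1}{6}$
$a = -50$ ($a = 2 \left(-28 + 3\right) = 2 \left(-25\right) = -50$)
$W{\left(v,r \right)} = 32$ ($W{\left(v,r \right)} = 8 + 4 \cdot 6 = 8 + 24 = 32$)
$a + W{\left(g{\left(-2 \right)},21 \right)} = -50 + 32 = -18$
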